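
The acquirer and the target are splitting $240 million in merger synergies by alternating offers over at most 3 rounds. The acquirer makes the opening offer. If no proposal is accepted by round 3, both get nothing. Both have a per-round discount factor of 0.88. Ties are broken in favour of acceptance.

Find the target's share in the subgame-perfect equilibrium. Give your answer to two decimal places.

25.34

Round 3 (the acquirer proposes): rejection yields 0 for the target; the acquirer offers 0 and keeps 240.
Round 2 (the target proposes): the acquirer can get 240 next round, worth 0.88 × 240 = 211.2 now, so the target offers 211.2, keeping 28.8.
Round 1 (the acquirer proposes): the target can get 28.8 next round, worth 0.88 × 28.8 = 25.344 now; the acquirer offers that and keeps 214.656.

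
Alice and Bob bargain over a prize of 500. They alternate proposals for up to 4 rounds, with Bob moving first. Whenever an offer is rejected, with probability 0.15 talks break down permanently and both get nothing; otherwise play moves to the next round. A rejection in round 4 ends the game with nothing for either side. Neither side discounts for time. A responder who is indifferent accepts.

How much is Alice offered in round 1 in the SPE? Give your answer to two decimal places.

370.81

Round 4 (Alice proposes): Bob will accept anything ≥ 0, so Alice offers 0 and keeps 500.
Round 3 (Bob proposes): rejecting gives Alice an expected 0.85 × 500 = 425; Bob offers that and keeps 75.
Round 2 (Alice proposes): rejecting gives Bob an expected 0.85 × 75 = 63.75. Alice offers 63.75 and keeps 500 − 63.75 = 436.25.
Round 1 (Bob proposes): rejecting gives Alice an expected 0.85 × 436.25 = 370.8125, so Bob offers 370.8125, keeping 129.1875.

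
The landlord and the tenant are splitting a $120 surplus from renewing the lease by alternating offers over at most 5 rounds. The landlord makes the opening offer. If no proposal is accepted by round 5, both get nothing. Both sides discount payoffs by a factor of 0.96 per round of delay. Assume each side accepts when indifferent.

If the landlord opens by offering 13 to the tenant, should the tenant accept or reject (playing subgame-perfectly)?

Accept

Work out the tenant's continuation value if the offer is rejected.
Round 5 (the landlord proposes): the tenant will accept anything ≥ 0, so the landlord offers 0 and keeps 120.
Round 4 (the tenant proposes): the landlord can get 120 next round, worth 0.96 × 120 = 115.2 now; the tenant offers that and keeps 4.8.
Round 3 (the landlord proposes): the tenant can get 4.8 next round, worth 0.96 × 4.8 = 4.608 now, so the landlord offers 4.608, keeping 115.392.
Round 2 (the tenant proposes): the landlord can get 115.392 next round, worth 0.96 × 115.392 = 110.77632 now, so the tenant offers 110.77632, keeping 9.22368.
So by rejecting in round 1, the tenant gets 9.22368 next round, worth 0.96 × 9.22368 = 8.8547328 now.
Offer 13 ≥ 8.8547328, so the tenant accepts.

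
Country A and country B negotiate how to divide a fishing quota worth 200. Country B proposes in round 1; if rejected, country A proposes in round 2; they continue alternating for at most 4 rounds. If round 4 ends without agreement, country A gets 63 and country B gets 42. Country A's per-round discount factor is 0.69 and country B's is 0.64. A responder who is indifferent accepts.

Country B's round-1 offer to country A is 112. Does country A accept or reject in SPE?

Work out country A's continuation value if the offer is rejected.
Round 4 (country A proposes): country B gets 42 if talks fail, so country A offers 42 and keeps 158.
Round 3 (country B proposes): country A can get 158 next round, worth 0.69 × 158 = 109.02 now; country B offers that and keeps 90.98.
Round 2 (country A proposes): country B can get 90.98 next round, worth 0.64 × 90.98 = 58.2272 now, so country A offers 58.2272, keeping 141.7728.
So by rejecting in round 1, country A gets 141.7728 next round, worth 0.69 × 141.7728 = 97.823232 now.
Offer 112 ≥ 97.823232, so country A accepts.

Accept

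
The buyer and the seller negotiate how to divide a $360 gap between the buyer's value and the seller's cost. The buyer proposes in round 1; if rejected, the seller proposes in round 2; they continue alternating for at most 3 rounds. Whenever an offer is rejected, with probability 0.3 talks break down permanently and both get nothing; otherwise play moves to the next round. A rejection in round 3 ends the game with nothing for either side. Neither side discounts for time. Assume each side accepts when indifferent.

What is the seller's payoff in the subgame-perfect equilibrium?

By backward induction:
Round 3 (the buyer proposes): the seller will accept anything ≥ 0, so the buyer offers 0 and keeps 360.
Round 2 (the seller proposes): rejecting gives the buyer an expected 0.7 × 360 = 252, so the seller offers 252, keeping 108.
Round 1 (the buyer proposes): rejecting gives the seller an expected 0.7 × 108 = 75.6. The buyer offers 75.6 and keeps 360 − 75.6 = 284.4.

75.6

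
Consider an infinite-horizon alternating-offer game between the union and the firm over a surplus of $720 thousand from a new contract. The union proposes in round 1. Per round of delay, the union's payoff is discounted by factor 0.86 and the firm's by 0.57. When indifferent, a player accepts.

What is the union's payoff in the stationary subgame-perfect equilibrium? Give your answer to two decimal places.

Let x be the union's share when the union proposes and y be the firm's share when the firm proposes.
The firm accepts iff offered ≥ 0.57·y, so x = 720 − 0.57y. Symmetrically y = 720 − 0.86x.
Substituting: x = 720 − 0.57(720 − 0.86x), giving x(1 − 0.86·0.57) = 720(1 − 0.57).
So x = 720 × 0.43 / 0.5098 ≈ 607.2970, and the firm receives 720 − x ≈ 112.7030.

607.30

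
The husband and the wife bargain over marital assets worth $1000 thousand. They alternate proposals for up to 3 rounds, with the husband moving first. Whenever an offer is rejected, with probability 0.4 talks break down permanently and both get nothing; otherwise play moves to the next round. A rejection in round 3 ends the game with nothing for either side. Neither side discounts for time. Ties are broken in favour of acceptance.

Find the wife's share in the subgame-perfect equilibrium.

240

Round 3 (the husband proposes): the wife will accept anything ≥ 0, so the husband offers 0 and keeps 1000.
Round 2 (the wife proposes): rejecting gives the husband an expected 0.6 × 1000 = 600, so the wife offers 600, keeping 400.
Round 1 (the husband proposes): rejecting gives the wife an expected 0.6 × 400 = 240; the husband offers that and keeps 760.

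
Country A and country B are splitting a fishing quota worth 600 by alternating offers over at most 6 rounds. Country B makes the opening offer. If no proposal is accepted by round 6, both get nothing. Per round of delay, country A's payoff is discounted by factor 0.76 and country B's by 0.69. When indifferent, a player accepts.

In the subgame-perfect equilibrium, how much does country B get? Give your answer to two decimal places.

259.11

Round 6 (country A proposes): country B will accept anything ≥ 0, so country A offers 0 and keeps 600.
Round 5 (country B proposes): country A can get 600 next round, worth 0.76 × 600 = 456 now; country B offers that and keeps 144.
Round 4 (country A proposes): country B can get 144 next round, worth 0.69 × 144 = 99.36 now. Country A offers 99.36 and keeps 600 − 99.36 = 500.64.
Round 3 (country B proposes): country A can get 500.64 next round, worth 0.76 × 500.64 = 380.4864 now. Country B offers 380.4864 and keeps 600 − 380.4864 = 219.5136.
Round 2 (country A proposes): country B can get 219.5136 next round, worth 0.69 × 219.5136 = 151.464384 now, so country A offers 151.464384, keeping 448.535616.
Round 1 (country B proposes): country A can get 448.535616 next round, worth 0.76 × 448.535616 = 340.88706816 now. Country B offers 340.88706816 and keeps 600 − 340.88706816 = 259.11293184.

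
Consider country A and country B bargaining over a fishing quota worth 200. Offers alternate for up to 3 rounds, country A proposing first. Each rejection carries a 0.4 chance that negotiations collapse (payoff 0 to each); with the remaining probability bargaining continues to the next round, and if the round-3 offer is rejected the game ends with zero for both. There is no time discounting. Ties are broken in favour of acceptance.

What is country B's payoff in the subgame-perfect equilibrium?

Round 3 (country A proposes): country B will accept anything ≥ 0, so country A offers 0 and keeps 200.
Round 2 (country B proposes): rejecting gives country A an expected 0.6 × 200 = 120. Country B offers 120 and keeps 200 − 120 = 80.
Round 1 (country A proposes): rejecting gives country B an expected 0.6 × 80 = 48, so country A offers 48, keeping 152.

48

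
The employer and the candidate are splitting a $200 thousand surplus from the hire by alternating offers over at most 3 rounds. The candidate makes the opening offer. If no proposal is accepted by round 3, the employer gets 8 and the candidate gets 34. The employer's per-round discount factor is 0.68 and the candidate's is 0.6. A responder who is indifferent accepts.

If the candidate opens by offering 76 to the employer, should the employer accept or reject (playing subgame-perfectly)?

Accept

Work out the employer's continuation value if the offer is rejected.
Round 3 (the candidate proposes): the employer gets 8 if talks fail, so the candidate offers 8 and keeps 192.
Round 2 (the employer proposes): the candidate can get 192 next round, worth 0.6 × 192 = 115.2 now; the employer offers that and keeps 84.8.
So by rejecting in round 1, the employer gets 84.8 next round, worth 0.68 × 84.8 = 57.664 now.
Offer 76 ≥ 57.664, so the employer accepts.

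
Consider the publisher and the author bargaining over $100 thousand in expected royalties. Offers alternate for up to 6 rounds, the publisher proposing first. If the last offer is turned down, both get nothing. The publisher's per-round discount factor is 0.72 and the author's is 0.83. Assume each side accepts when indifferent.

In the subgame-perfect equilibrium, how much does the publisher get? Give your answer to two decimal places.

Work backward from the last round.
Round 6 (the author proposes): rejection yields 0 for the publisher; the author offers 0 and keeps 100.
Round 5 (the publisher proposes): the author can get 100 next round, worth 0.83 × 100 = 83 now. The publisher offers 83 and keeps 100 − 83 = 17.
Round 4 (the author proposes): the publisher can get 17 next round, worth 0.72 × 17 = 12.24 now, so the author offers 12.24, keeping 87.76.
Round 3 (the publisher proposes): the author can get 87.76 next round, worth 0.83 × 87.76 = 72.8408 now. The publisher offers 72.8408 and keeps 100 − 72.8408 = 27.1592.
Round 2 (the author proposes): the publisher can get 27.1592 next round, worth 0.72 × 27.1592 = 19.554624 now. The author offers 19.554624 and keeps 100 − 19.554624 = 80.445376.
Round 1 (the publisher proposes): the author can get 80.445376 next round, worth 0.83 × 80.445376 = 66.76966208 now, so the publisher offers 66.76966208, keeping 33.23033792.

33.23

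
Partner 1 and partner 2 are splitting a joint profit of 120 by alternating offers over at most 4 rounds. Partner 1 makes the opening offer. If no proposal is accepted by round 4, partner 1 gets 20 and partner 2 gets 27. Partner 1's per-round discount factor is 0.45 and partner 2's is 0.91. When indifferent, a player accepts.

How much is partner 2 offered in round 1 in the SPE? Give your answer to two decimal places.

97.32

Round 4 (partner 2 proposes): partner 1 gets 20 if talks fail, so partner 2 offers 20 and keeps 100.
Round 3 (partner 1 proposes): partner 2 can get 100 next round, worth 0.91 × 100 = 91 now. Partner 1 offers 91 and keeps 120 − 91 = 29.
Round 2 (partner 2 proposes): partner 1 can get 29 next round, worth 0.45 × 29 = 13.05 now. Partner 2 offers 13.05 and keeps 120 − 13.05 = 106.95.
Round 1 (partner 1 proposes): partner 2 can get 106.95 next round, worth 0.91 × 106.95 = 97.3245 now; partner 1 offers that and keeps 22.6755.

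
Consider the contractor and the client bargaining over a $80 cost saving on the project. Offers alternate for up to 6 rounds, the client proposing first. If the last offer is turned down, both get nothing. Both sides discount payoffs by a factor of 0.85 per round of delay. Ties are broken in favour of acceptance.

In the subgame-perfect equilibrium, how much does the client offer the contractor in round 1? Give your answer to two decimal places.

53.07

By backward induction:
Round 6 (the contractor proposes): rejection yields 0 for the client; the contractor offers 0 and keeps 80.
Round 5 (the client proposes): the contractor can get 80 next round, worth 0.85 × 80 = 68 now; the client offers that and keeps 12.
Round 4 (the contractor proposes): the client can get 12 next round, worth 0.85 × 12 = 10.2 now, so the contractor offers 10.2, keeping 69.8.
Round 3 (the client proposes): the contractor can get 69.8 next round, worth 0.85 × 69.8 = 59.33 now, so the client offers 59.33, keeping 20.67.
Round 2 (the contractor proposes): the client can get 20.67 next round, worth 0.85 × 20.67 = 17.5695 now. The contractor offers 17.5695 and keeps 80 − 17.5695 = 62.4305.
Round 1 (the client proposes): the contractor can get 62.4305 next round, worth 0.85 × 62.4305 = 53.065925 now; the client offers that and keeps 26.934075.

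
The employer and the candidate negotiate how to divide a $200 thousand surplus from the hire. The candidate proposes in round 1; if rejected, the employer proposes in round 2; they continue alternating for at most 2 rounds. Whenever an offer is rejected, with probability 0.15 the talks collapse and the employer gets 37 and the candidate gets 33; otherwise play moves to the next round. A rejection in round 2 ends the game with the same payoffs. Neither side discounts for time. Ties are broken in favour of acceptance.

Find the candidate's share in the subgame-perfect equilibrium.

52.5

Round 2 (the employer proposes): the candidate gets 33 if talks fail, so the employer offers 33 and keeps 167.
Round 1 (the candidate proposes): rejecting gives the employer an expected 0.85 × 167 + 0.15 × 37 = 147.5, so the candidate offers 147.5, keeping 52.5.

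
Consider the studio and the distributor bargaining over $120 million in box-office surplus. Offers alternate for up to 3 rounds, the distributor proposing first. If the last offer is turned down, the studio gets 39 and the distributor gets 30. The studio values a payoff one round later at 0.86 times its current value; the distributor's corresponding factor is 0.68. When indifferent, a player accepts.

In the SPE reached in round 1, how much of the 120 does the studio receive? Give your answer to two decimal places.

55.83

Round 3 (the distributor proposes): the studio gets 39 if talks fail, so the distributor offers 39 and keeps 81.
Round 2 (the studio proposes): the distributor can get 81 next round, worth 0.68 × 81 = 55.08 now; the studio offers that and keeps 64.92.
Round 1 (the distributor proposes): the studio can get 64.92 next round, worth 0.86 × 64.92 = 55.8312 now, so the distributor offers 55.8312, keeping 64.1688.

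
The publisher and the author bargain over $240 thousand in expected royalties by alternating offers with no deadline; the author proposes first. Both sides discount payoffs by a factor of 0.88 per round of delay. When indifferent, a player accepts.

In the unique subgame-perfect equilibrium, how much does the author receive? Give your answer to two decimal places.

In a stationary SPE each proposer offers the other exactly their discounted continuation value.
If the author keeps x when proposing and the publisher keeps y when proposing, then x = 240 − 0.88y and y = 240 − 0.88x.
Solving: x = 240(1 − 0.88) / (1 − 0.88·0.88) = 28.8 / 0.2256 ≈ 127.6596.
The publisher gets 240 − 127.6596 ≈ 112.3404.

127.66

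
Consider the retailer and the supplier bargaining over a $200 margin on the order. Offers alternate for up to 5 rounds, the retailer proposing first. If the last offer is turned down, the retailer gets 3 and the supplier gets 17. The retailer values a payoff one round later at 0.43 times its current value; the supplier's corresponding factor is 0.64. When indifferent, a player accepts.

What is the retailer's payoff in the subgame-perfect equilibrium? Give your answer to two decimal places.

Round 5 (the retailer proposes): the supplier gets 17 if talks fail, so the retailer offers 17 and keeps 183.
Round 4 (the supplier proposes): the retailer can get 183 next round, worth 0.43 × 183 = 78.69 now; the supplier offers that and keeps 121.31.
Round 3 (the retailer proposes): the supplier can get 121.31 next round, worth 0.64 × 121.31 = 77.6384 now, so the retailer offers 77.6384, keeping 122.3616.
Round 2 (the supplier proposes): the retailer can get 122.3616 next round, worth 0.43 × 122.3616 = 52.615488 now. The supplier offers 52.615488 and keeps 200 − 52.615488 = 147.384512.
Round 1 (the retailer proposes): the supplier can get 147.384512 next round, worth 0.64 × 147.384512 = 94.32608768 now, so the retailer offers 94.32608768, keeping 105.67391232.

105.67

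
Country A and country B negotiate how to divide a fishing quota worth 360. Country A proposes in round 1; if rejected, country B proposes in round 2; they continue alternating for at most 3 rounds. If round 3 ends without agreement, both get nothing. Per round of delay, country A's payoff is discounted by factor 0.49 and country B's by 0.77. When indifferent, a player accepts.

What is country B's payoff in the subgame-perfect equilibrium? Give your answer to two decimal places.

Round 3 (country A proposes): country B will accept anything ≥ 0, so country A offers 0 and keeps 360.
Round 2 (country B proposes): country A can get 360 next round, worth 0.49 × 360 = 176.4 now; country B offers that and keeps 183.6.
Round 1 (country A proposes): country B can get 183.6 next round, worth 0.77 × 183.6 = 141.372 now. Country A offers 141.372 and keeps 360 − 141.372 = 218.628.

141.37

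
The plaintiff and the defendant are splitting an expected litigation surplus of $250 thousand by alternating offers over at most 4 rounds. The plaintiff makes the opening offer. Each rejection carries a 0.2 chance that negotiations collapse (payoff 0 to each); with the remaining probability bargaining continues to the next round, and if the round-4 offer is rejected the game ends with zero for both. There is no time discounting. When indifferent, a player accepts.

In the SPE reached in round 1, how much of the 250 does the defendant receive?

168

Round 4 (the defendant proposes): the plaintiff will accept anything ≥ 0, so the defendant offers 0 and keeps 250.
Round 3 (the plaintiff proposes): rejecting gives the defendant an expected 0.8 × 250 = 200; the plaintiff offers that and keeps 50.
Round 2 (the defendant proposes): rejecting gives the plaintiff an expected 0.8 × 50 = 40. The defendant offers 40 and keeps 250 − 40 = 210.
Round 1 (the plaintiff proposes): rejecting gives the defendant an expected 0.8 × 210 = 168, so the plaintiff offers 168, keeping 82.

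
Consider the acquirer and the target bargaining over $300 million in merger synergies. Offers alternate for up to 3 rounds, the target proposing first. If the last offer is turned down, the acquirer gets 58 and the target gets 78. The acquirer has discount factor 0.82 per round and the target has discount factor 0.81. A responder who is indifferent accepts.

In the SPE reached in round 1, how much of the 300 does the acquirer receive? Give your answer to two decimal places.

Round 3 (the target proposes): the acquirer gets 58 if talks fail, so the target offers 58 and keeps 242.
Round 2 (the acquirer proposes): the target can get 242 next round, worth 0.81 × 242 = 196.02 now. The acquirer offers 196.02 and keeps 300 − 196.02 = 103.98.
Round 1 (the target proposes): the acquirer can get 103.98 next round, worth 0.82 × 103.98 = 85.2636 now; the target offers that and keeps 214.7364.

85.26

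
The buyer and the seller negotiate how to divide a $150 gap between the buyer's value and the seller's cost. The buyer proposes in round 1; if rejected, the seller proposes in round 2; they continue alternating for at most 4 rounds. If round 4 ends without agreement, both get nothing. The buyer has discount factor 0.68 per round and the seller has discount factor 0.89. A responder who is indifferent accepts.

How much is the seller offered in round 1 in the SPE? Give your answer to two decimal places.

123.51

Round 4 (the seller proposes): rejection yields 0 for the buyer; the seller offers 0 and keeps 150.
Round 3 (the buyer proposes): the seller can get 150 next round, worth 0.89 × 150 = 133.5 now. The buyer offers 133.5 and keeps 150 − 133.5 = 16.5.
Round 2 (the seller proposes): the buyer can get 16.5 next round, worth 0.68 × 16.5 = 11.22 now. The seller offers 11.22 and keeps 150 − 11.22 = 138.78.
Round 1 (the buyer proposes): the seller can get 138.78 next round, worth 0.89 × 138.78 = 123.5142 now. The buyer offers 123.5142 and keeps 150 − 123.5142 = 26.4858.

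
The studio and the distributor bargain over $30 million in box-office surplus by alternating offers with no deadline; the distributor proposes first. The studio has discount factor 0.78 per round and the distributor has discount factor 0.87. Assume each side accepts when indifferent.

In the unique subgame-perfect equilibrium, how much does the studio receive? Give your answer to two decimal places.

9.46

When the distributor proposes, the studio accepts any offer worth at least 0.78 times what the studio would get by proposing next round; and vice versa.
This gives x = 30 − 0.78y and y = 30 − 0.87x, where x and y are each side's share when it proposes.
Hence (1 − 0.78·0.87)x = 30(1 − 0.78), i.e. 0.3214·x = 6.6.
x ≈ 20.5352; the studio's share is 30 − x ≈ 9.4648.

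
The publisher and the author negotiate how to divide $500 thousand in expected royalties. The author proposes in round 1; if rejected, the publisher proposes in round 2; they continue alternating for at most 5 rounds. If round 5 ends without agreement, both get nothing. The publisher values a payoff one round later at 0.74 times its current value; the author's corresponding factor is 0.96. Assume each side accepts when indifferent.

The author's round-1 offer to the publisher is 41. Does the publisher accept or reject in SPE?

Accept

Round 5 (the author proposes): rejection yields 0 for the publisher; the author offers 0 and keeps 500.
Round 4 (the publisher proposes): the author can get 500 next round, worth 0.96 × 500 = 480 now, so the publisher offers 480, keeping 20.
Round 3 (the author proposes): the publisher can get 20 next round, worth 0.74 × 20 = 14.8 now, so the author offers 14.8, keeping 485.2.
Round 2 (the publisher proposes): the author can get 485.2 next round, worth 0.96 × 485.2 = 465.792 now. The publisher offers 465.792 and keeps 500 − 465.792 = 34.208.
So by rejecting in round 1, the publisher gets 34.208 next round, worth 0.74 × 34.208 = 25.31392 now.
Offer 41 ≥ 25.31392, so the publisher accepts.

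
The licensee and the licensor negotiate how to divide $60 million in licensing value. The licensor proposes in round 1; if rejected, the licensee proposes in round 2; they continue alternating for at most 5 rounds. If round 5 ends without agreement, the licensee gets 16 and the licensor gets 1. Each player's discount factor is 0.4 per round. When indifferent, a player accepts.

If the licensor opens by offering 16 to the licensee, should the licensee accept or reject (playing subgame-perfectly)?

Work out the licensee's continuation value if the offer is rejected.
Round 5 (the licensor proposes): the licensee gets 16 if talks fail, so the licensor offers 16 and keeps 44.
Round 4 (the licensee proposes): the licensor can get 44 next round, worth 0.4 × 44 = 17.6 now; the licensee offers that and keeps 42.4.
Round 3 (the licensor proposes): the licensee can get 42.4 next round, worth 0.4 × 42.4 = 16.96 now. The licensor offers 16.96 and keeps 60 − 16.96 = 43.04.
Round 2 (the licensee proposes): the licensor can get 43.04 next round, worth 0.4 × 43.04 = 17.216 now; the licensee offers that and keeps 42.784.
So by rejecting in round 1, the licensee gets 42.784 next round, worth 0.4 × 42.784 = 17.1136 now.
Offer 16 < 17.1136, so the licensee rejects.

Reject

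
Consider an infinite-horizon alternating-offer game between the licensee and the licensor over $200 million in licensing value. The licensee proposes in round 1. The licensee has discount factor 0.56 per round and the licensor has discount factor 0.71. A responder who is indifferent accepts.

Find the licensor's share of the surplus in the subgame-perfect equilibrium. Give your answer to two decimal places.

103.72

In a stationary SPE each proposer offers the other exactly their discounted continuation value.
If the licensee keeps x when proposing and the licensor keeps y when proposing, then x = 200 − 0.71y and y = 200 − 0.56x.
Solving: x = 200(1 − 0.71) / (1 − 0.56·0.71) = 58 / 0.6024 ≈ 96.2815.
The licensor gets 200 − 96.2815 ≈ 103.7185.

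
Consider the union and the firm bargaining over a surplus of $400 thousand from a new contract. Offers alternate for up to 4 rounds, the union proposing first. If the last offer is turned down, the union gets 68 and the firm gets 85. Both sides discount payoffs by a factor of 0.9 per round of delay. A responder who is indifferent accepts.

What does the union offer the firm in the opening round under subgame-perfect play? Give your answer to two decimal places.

278.03

Round 4 (the firm proposes): the union gets 68 if talks fail, so the firm offers 68 and keeps 332.
Round 3 (the union proposes): the firm can get 332 next round, worth 0.9 × 332 = 298.8 now. The union offers 298.8 and keeps 400 − 298.8 = 101.2.
Round 2 (the firm proposes): the union can get 101.2 next round, worth 0.9 × 101.2 = 91.08 now, so the firm offers 91.08, keeping 308.92.
Round 1 (the union proposes): the firm can get 308.92 next round, worth 0.9 × 308.92 = 278.028 now. The union offers 278.028 and keeps 400 − 278.028 = 121.972.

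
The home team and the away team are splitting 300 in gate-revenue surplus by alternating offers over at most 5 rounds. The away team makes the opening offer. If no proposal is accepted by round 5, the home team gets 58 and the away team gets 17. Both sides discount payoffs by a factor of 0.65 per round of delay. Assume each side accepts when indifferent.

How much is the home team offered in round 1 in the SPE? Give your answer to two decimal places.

107.44

By backward induction:
Round 5 (the away team proposes): the home team gets 58 if talks fail, so the away team offers 58 and keeps 242.
Round 4 (the home team proposes): the away team can get 242 next round, worth 0.65 × 242 = 157.3 now; the home team offers that and keeps 142.7.
Round 3 (the away team proposes): the home team can get 142.7 next round, worth 0.65 × 142.7 = 92.755 now; the away team offers that and keeps 207.245.
Round 2 (the home team proposes): the away team can get 207.245 next round, worth 0.65 × 207.245 = 134.70925 now; the home team offers that and keeps 165.29075.
Round 1 (the away team proposes): the home team can get 165.29075 next round, worth 0.65 × 165.29075 = 107.4389875 now, so the away team offers 107.4389875, keeping 192.5610125.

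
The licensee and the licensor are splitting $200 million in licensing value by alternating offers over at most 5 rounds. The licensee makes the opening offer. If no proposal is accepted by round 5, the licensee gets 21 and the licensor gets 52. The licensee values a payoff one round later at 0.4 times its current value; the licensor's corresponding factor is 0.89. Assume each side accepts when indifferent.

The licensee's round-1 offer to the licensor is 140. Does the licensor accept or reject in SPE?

Reject

Round 5 (the licensee proposes): the licensor gets 52 if talks fail, so the licensee offers 52 and keeps 148.
Round 4 (the licensor proposes): the licensee can get 148 next round, worth 0.4 × 148 = 59.2 now. The licensor offers 59.2 and keeps 200 − 59.2 = 140.8.
Round 3 (the licensee proposes): the licensor can get 140.8 next round, worth 0.89 × 140.8 = 125.312 now; the licensee offers that and keeps 74.688.
Round 2 (the licensor proposes): the licensee can get 74.688 next round, worth 0.4 × 74.688 = 29.8752 now; the licensor offers that and keeps 170.1248.
So by rejecting in round 1, the licensor gets 170.1248 next round, worth 0.89 × 170.1248 = 151.411072 now.
Offer 140 < 151.411072, so the licensor rejects.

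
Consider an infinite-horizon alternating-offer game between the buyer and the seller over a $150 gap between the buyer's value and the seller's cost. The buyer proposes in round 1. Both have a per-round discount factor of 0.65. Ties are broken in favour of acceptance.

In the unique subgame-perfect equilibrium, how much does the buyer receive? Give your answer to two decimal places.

Let x be the buyer's share when the buyer proposes and y be the seller's share when the seller proposes.
The seller accepts iff offered ≥ 0.65·y, so x = 150 − 0.65y. Symmetrically y = 150 − 0.65x.
Substituting: x = 150 − 0.65(150 − 0.65x), giving x(1 − 0.65·0.65) = 150(1 − 0.65).
So x = 150 × 0.35 / 0.5775 ≈ 90.9091, and the seller receives 150 − x ≈ 59.0909.

90.91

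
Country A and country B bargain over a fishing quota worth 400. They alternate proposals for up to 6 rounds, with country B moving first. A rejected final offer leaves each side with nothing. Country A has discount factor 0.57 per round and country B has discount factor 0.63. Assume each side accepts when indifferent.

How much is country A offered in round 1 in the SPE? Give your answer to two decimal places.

Work backward from the last round.
Round 6 (country A proposes): country B will accept anything ≥ 0, so country A offers 0 and keeps 400.
Round 5 (country B proposes): country A can get 400 next round, worth 0.57 × 400 = 228 now, so country B offers 228, keeping 172.
Round 4 (country A proposes): country B can get 172 next round, worth 0.63 × 172 = 108.36 now; country A offers that and keeps 291.64.
Round 3 (country B proposes): country A can get 291.64 next round, worth 0.57 × 291.64 = 166.2348 now; country B offers that and keeps 233.7652.
Round 2 (country A proposes): country B can get 233.7652 next round, worth 0.63 × 233.7652 = 147.272076 now, so country A offers 147.272076, keeping 252.727924.
Round 1 (country B proposes): country A can get 252.727924 next round, worth 0.57 × 252.727924 = 144.05491668 now, so country B offers 144.05491668, keeping 255.94508332.

144.05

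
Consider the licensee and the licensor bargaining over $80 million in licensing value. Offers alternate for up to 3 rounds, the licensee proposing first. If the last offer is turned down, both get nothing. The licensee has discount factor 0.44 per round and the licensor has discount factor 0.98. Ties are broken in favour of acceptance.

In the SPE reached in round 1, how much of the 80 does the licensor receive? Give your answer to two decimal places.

Round 3 (the licensee proposes): rejection yields 0 for the licensor; the licensee offers 0 and keeps 80.
Round 2 (the licensor proposes): the licensee can get 80 next round, worth 0.44 × 80 = 35.2 now. The licensor offers 35.2 and keeps 80 − 35.2 = 44.8.
Round 1 (the licensee proposes): the licensor can get 44.8 next round, worth 0.98 × 44.8 = 43.904 now; the licensee offers that and keeps 36.096.

43.90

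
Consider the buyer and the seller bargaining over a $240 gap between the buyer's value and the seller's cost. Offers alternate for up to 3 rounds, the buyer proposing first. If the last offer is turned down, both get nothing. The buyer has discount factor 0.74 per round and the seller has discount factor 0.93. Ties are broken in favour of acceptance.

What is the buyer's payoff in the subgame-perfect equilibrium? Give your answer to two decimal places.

181.97

Round 3 (the buyer proposes): rejection yields 0 for the seller; the buyer offers 0 and keeps 240.
Round 2 (the seller proposes): the buyer can get 240 next round, worth 0.74 × 240 = 177.6 now. The seller offers 177.6 and keeps 240 − 177.6 = 62.4.
Round 1 (the buyer proposes): the seller can get 62.4 next round, worth 0.93 × 62.4 = 58.032 now; the buyer offers that and keeps 181.968.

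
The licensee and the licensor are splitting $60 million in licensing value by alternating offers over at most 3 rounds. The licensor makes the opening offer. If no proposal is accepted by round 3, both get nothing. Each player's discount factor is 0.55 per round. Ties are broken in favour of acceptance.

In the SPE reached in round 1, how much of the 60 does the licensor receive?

Work backward from the last round.
Round 3 (the licensor proposes): rejection yields 0 for the licensee; the licensor offers 0 and keeps 60.
Round 2 (the licensee proposes): the licensor can get 60 next round, worth 0.55 × 60 = 33 now; the licensee offers that and keeps 27.
Round 1 (the licensor proposes): the licensee can get 27 next round, worth 0.55 × 27 = 14.85 now. The licensor offers 14.85 and keeps 60 − 14.85 = 45.15.

45.15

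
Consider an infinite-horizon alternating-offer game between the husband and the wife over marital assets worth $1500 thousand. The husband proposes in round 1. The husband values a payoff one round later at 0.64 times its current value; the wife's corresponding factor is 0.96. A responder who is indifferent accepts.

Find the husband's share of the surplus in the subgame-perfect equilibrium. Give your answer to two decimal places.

When the husband proposes, the wife accepts any offer worth at least 0.96 times what the wife would get by proposing next round; and vice versa.
This gives x = 1500 − 0.96y and y = 1500 − 0.64x, where x and y are each side's share when it proposes.
Hence (1 − 0.96·0.64)x = 1500(1 − 0.96), i.e. 0.3856·x = 60.
x ≈ 155.6017; the wife's share is 1500 − x ≈ 1344.3983.

155.60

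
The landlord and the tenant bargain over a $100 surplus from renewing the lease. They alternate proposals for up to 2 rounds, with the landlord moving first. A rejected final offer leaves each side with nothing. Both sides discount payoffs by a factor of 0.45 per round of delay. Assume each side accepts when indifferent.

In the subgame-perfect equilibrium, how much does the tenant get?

45

Round 2 (the tenant proposes): the landlord will accept anything ≥ 0, so the tenant offers 0 and keeps 100.
Round 1 (the landlord proposes): the tenant can get 100 next round, worth 0.45 × 100 = 45 now. The landlord offers 45 and keeps 100 − 45 = 55.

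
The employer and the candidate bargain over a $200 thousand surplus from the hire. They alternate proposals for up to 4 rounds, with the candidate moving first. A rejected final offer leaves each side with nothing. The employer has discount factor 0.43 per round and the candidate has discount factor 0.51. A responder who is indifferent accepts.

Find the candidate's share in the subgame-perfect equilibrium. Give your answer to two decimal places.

139.00

Round 4 (the employer proposes): the candidate will accept anything ≥ 0, so the employer offers 0 and keeps 200.
Round 3 (the candidate proposes): the employer can get 200 next round, worth 0.43 × 200 = 86 now, so the candidate offers 86, keeping 114.
Round 2 (the employer proposes): the candidate can get 114 next round, worth 0.51 × 114 = 58.14 now; the employer offers that and keeps 141.86.
Round 1 (the candidate proposes): the employer can get 141.86 next round, worth 0.43 × 141.86 = 60.9998 now, so the candidate offers 60.9998, keeping 139.0002.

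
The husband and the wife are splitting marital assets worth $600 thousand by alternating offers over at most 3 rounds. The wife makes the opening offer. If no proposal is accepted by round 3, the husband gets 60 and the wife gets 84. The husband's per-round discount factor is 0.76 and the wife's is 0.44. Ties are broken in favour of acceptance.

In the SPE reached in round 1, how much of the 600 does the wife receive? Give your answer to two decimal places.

324.58

Round 3 (the wife proposes): the husband gets 60 if talks fail, so the wife offers 60 and keeps 540.
Round 2 (the husband proposes): the wife can get 540 next round, worth 0.44 × 540 = 237.6 now, so the husband offers 237.6, keeping 362.4.
Round 1 (the wife proposes): the husband can get 362.4 next round, worth 0.76 × 362.4 = 275.424 now. The wife offers 275.424 and keeps 600 − 275.424 = 324.576.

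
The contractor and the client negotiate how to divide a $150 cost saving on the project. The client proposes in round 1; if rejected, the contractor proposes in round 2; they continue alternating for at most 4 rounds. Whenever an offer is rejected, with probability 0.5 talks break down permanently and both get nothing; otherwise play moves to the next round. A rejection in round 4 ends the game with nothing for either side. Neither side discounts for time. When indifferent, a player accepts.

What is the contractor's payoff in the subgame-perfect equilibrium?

56.25

By backward induction:
Round 4 (the contractor proposes): rejection yields 0 for the client; the contractor offers 0 and keeps 150.
Round 3 (the client proposes): rejecting gives the contractor an expected 0.5 × 150 = 75, so the client offers 75, keeping 75.
Round 2 (the contractor proposes): rejecting gives the client an expected 0.5 × 75 = 37.5, so the contractor offers 37.5, keeping 112.5.
Round 1 (the client proposes): rejecting gives the contractor an expected 0.5 × 112.5 = 56.25. The client offers 56.25 and keeps 150 − 56.25 = 93.75.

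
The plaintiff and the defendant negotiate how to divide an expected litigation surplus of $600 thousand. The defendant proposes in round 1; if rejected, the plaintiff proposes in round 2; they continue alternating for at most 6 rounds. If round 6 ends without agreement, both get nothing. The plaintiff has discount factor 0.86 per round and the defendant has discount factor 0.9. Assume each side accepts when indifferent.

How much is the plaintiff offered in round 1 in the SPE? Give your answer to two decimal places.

400.66

Round 6 (the plaintiff proposes): the defendant will accept anything ≥ 0, so the plaintiff offers 0 and keeps 600.
Round 5 (the defendant proposes): the plaintiff can get 600 next round, worth 0.86 × 600 = 516 now, so the defendant offers 516, keeping 84.
Round 4 (the plaintiff proposes): the defendant can get 84 next round, worth 0.9 × 84 = 75.6 now. The plaintiff offers 75.6 and keeps 600 − 75.6 = 524.4.
Round 3 (the defendant proposes): the plaintiff can get 524.4 next round, worth 0.86 × 524.4 = 450.984 now; the defendant offers that and keeps 149.016.
Round 2 (the plaintiff proposes): the defendant can get 149.016 next round, worth 0.9 × 149.016 = 134.1144 now; the plaintiff offers that and keeps 465.8856.
Round 1 (the defendant proposes): the plaintiff can get 465.8856 next round, worth 0.86 × 465.8856 = 400.661616 now, so the defendant offers 400.661616, keeping 199.338384.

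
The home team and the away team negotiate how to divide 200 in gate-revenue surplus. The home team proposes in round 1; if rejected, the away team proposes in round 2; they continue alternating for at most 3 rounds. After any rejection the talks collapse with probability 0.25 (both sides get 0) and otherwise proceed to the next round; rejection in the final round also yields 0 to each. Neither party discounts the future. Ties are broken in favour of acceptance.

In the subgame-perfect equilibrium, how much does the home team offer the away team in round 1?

Round 3 (the home team proposes): the away team will accept anything ≥ 0, so the home team offers 0 and keeps 200.
Round 2 (the away team proposes): rejecting gives the home team an expected 0.75 × 200 = 150, so the away team offers 150, keeping 50.
Round 1 (the home team proposes): rejecting gives the away team an expected 0.75 × 50 = 37.5, so the home team offers 37.5, keeping 162.5.

37.5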